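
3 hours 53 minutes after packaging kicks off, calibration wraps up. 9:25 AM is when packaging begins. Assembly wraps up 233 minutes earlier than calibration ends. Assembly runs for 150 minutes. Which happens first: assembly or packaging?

Calibration ends at 9:25 AM + 233 min = 1:18 PM.
Assembly ends at 1:18 PM − 233 min = 9:25 AM.
Assembly starts at 9:25 AM − 150 min = 6:55 AM.
Assembly starts at 6:55 AM and packaging starts at 9:25 AM, so assembly is first.

assembly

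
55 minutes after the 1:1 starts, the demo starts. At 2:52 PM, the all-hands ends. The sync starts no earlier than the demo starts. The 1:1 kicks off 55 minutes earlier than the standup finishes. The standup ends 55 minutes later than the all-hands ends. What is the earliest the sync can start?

The standup ends at 2:52 PM + 55 min = 3:47 PM.
The 1:1 starts at 3:47 PM − 55 min = 2:52 PM.
The demo starts at 2:52 PM + 55 min = 3:47 PM.
The sync is bounded by the demo, so the earliest it can start is 3:47 PM.

3:47 PM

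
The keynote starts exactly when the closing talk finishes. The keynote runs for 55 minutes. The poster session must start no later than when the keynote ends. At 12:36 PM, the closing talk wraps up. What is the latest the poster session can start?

The keynote starts at 12:36 PM.
The keynote ends at 12:36 PM + 55 min = 1:31 PM.
The poster session is bounded by the keynote, so the latest it can start is 1:31 PM.

1:31 PM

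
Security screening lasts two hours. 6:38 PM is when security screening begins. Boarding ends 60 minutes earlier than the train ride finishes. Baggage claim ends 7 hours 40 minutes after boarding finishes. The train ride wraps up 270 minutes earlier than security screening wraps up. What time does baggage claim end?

10:48 PM

Security screening ends at 6:38 PM + 120 min = 8:38 PM.
The train ride ends at 8:38 PM − 270 min = 4:08 PM.
Boarding ends at 4:08 PM − 60 min = 3:08 PM.
Baggage claim ends at 3:08 PM + 460 min = 10:48 PM.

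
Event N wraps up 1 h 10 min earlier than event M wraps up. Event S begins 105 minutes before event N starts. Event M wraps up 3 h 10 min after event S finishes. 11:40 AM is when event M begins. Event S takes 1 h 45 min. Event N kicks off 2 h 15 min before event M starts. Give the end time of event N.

Event N starts at 11:40 AM − 135 min = 9:25 AM.
Event S starts at 9:25 AM − 105 min = 7:40 AM.
Event S ends at 7:40 AM + 105 min = 9:25 AM.
Event M ends at 9:25 AM + 190 min = 12:35 PM.
Event N ends at 12:35 PM − 70 min = 11:25 AM.

11:25 AM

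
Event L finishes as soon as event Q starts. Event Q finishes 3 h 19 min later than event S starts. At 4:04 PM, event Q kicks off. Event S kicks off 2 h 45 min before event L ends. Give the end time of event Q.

Event L ends at 4:04 PM.
Event S starts at 4:04 PM − 165 min = 1:19 PM.
Event Q ends at 1:19 PM + 199 min = 4:38 PM.

4:38 PM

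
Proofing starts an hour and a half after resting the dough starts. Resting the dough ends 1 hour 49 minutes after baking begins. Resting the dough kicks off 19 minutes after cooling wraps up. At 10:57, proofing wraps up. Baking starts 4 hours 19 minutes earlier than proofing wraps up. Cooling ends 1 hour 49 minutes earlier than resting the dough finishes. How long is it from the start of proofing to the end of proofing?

2 h 30 min

Baking starts at 10:57 − 259 min = 06:38.
Resting the dough ends at 06:38 + 109 min = 08:27.
Cooling ends at 08:27 − 109 min = 06:38.
Resting the dough starts at 06:38 + 19 min = 06:57.
Proofing starts at 06:57 + 90 min = 08:27.
From 08:27 to 10:57 is 2 h 30 min.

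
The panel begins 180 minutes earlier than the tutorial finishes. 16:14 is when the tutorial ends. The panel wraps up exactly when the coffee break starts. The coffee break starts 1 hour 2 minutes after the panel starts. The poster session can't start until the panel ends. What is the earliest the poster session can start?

The panel starts at 16:14 − 180 min = 13:14.
The coffee break starts at 13:14 + 62 min = 14:16.
So the panel ends at 14:16.
The poster session is bounded by the panel, so the earliest it can start is 14:16.

14:16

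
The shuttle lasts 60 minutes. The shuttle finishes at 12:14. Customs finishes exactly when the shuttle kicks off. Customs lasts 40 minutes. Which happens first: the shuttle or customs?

The shuttle starts at 12:14 − 60 min = 11:14.
So customs ends at 11:14.
Customs starts at 11:14 − 40 min = 10:34.
The shuttle starts at 11:14 and customs starts at 10:34, so customs is first.

customs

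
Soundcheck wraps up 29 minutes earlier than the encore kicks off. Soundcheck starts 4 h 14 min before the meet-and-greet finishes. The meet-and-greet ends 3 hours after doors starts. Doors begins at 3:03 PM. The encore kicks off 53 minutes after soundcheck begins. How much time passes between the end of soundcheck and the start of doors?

The meet-and-greet ends at 3:03 PM + 180 min = 6:03 PM.
Soundcheck starts at 6:03 PM − 254 min = 1:49 PM.
The encore starts at 1:49 PM + 53 min = 2:42 PM.
Soundcheck ends at 2:42 PM − 29 min = 2:13 PM.
From 2:13 PM to 3:03 PM is 50 minutes.

50 minutes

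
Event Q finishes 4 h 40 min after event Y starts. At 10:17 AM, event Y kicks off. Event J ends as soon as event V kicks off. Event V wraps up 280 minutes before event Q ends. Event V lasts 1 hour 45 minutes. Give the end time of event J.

Event Q ends at 10:17 AM + 280 min = 2:57 PM.
Event V ends at 2:57 PM − 280 min = 10:17 AM.
Event V starts at 10:17 AM − 105 min = 8:32 AM.
So event J ends at 8:32 AM.

8:32 AM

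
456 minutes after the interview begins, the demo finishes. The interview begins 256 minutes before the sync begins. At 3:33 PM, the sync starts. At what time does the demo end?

The interview starts at 3:33 PM − 256 min = 11:17 AM.
The demo ends at 11:17 AM + 456 min = 6:53 PM.

6:53 PM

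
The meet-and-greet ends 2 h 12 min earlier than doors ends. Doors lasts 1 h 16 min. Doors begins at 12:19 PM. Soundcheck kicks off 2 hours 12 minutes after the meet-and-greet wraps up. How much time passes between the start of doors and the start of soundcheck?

Doors ends at 12:19 PM + 76 min = 1:35 PM.
The meet-and-greet ends at 1:35 PM − 132 min = 11:23 AM.
Soundcheck starts at 11:23 AM + 132 min = 1:35 PM.
From 12:19 PM to 1:35 PM is 76 minutes.

76 minutes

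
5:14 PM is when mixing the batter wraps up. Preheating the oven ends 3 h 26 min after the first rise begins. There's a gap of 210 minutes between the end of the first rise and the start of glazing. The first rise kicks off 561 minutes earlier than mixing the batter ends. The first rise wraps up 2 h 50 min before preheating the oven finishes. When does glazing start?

11:59 AM

The first rise starts at 5:14 PM − 561 min = 7:53 AM.
Preheating the oven ends at 7:53 AM + 206 min = 11:19 AM.
The first rise ends at 11:19 AM − 170 min = 8:29 AM.
Glazing starts at 8:29 AM + 210 min = 11:59 AM.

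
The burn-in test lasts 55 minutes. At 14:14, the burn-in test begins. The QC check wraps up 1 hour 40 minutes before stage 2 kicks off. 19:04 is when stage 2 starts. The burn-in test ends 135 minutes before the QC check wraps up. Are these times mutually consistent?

The QC check ends at 19:04 − 100 min = 17:24.
The burn-in test ends at 17:24 − 135 min = 15:09.
The burn-in test starts at 15:09 − 55 min = 14:14.
That matches the stated 14:14, so the schedule is consistent.

Yes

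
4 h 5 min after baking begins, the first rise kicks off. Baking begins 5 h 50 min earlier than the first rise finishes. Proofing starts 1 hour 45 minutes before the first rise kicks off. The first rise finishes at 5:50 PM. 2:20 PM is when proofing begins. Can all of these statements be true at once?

Baking starts at 5:50 PM − 350 min = 12:00 PM.
The first rise starts at 12:00 PM + 245 min = 4:05 PM.
Proofing starts at 4:05 PM − 105 min = 2:20 PM.
That matches the stated 2:20 PM, so the schedule is consistent.

Yes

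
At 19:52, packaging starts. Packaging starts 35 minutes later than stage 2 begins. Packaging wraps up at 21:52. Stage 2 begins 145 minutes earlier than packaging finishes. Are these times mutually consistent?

No

Stage 2 starts at 21:52 − 145 min = 19:27.
Packaging starts at 19:27 + 35 min = 20:02.
But packaging is also said to start at 19:52 — a 10-minute conflict.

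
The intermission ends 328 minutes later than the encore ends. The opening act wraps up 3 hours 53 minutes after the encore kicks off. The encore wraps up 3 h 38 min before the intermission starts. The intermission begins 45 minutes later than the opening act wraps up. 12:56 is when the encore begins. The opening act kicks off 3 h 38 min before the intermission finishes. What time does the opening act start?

The opening act ends at 12:56 + 233 min = 16:49.
The intermission starts at 16:49 + 45 min = 17:34.
The encore ends at 17:34 − 218 min = 13:56.
The intermission ends at 13:56 + 328 min = 19:24.
The opening act starts at 19:24 − 218 min = 15:46.

15:46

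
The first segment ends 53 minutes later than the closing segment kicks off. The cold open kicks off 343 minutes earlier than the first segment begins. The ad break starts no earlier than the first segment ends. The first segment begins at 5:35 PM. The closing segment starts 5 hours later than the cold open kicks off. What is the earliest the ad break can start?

5:45 PM

The cold open starts at 5:35 PM − 343 min = 11:52 AM.
The closing segment starts at 11:52 AM + 300 min = 4:52 PM.
The first segment ends at 4:52 PM + 53 min = 5:45 PM.
The ad break is bounded by the first segment, so the earliest it can start is 5:45 PM.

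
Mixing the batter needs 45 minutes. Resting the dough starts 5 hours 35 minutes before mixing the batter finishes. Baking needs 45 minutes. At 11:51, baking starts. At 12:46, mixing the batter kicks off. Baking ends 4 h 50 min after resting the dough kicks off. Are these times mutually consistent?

No

Mixing the batter ends at 12:46 + 45 min = 13:31.
Resting the dough starts at 13:31 − 335 min = 07:56.
Baking ends at 07:56 + 290 min = 12:46.
Baking starts at 12:46 − 45 min = 12:01.
But baking is also said to start at 11:51 — a 10-minute conflict.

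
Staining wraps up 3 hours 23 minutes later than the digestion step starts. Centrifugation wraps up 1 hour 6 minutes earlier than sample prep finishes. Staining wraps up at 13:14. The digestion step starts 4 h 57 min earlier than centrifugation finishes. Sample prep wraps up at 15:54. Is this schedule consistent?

Centrifugation ends at 15:54 − 66 min = 14:48.
The digestion step starts at 14:48 − 297 min = 09:51.
Staining ends at 09:51 + 203 min = 13:14.
That matches the stated 13:14, so the schedule is consistent.

Yes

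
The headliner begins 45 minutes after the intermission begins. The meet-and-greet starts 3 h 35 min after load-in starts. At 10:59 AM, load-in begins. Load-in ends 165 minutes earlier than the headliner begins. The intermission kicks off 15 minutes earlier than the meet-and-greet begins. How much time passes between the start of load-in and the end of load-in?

1 h 20 min

The meet-and-greet starts at 10:59 AM + 215 min = 2:34 PM.
The intermission starts at 2:34 PM − 15 min = 2:19 PM.
The headliner starts at 2:19 PM + 45 min = 3:04 PM.
Load-in ends at 3:04 PM − 165 min = 12:19 PM.
From 10:59 AM to 12:19 PM is 1 h 20 min.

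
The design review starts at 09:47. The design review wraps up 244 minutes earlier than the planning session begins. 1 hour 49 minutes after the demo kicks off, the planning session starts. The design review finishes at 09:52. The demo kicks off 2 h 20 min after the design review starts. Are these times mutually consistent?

The demo starts at 09:47 + 140 min = 12:07.
The planning session starts at 12:07 + 109 min = 13:56.
The design review ends at 13:56 − 244 min = 09:52.
That matches the stated 09:52, so the schedule is consistent.

Yes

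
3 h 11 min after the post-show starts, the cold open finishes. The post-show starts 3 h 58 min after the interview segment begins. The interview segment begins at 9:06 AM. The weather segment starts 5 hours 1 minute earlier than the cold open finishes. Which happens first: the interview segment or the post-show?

The post-show starts at 9:06 AM + 238 min = 1:04 PM.
The interview segment starts at 9:06 AM and the post-show starts at 1:04 PM, so the interview segment is first.

the interview segment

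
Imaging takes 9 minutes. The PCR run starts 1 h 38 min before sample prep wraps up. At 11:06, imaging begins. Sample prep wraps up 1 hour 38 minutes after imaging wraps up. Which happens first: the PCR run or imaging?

Imaging ends at 11:06 + 9 min = 11:15.
Sample prep ends at 11:15 + 98 min = 12:53.
The PCR run starts at 12:53 − 98 min = 11:15.
The PCR run starts at 11:15 and imaging starts at 11:06, so imaging is first.

imaging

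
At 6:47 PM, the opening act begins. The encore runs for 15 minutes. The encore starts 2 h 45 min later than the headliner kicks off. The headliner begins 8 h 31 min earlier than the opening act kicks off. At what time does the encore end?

The headliner starts at 6:47 PM − 511 min = 10:16 AM.
The encore starts at 10:16 AM + 165 min = 1:01 PM.
The encore ends at 1:01 PM + 15 min = 1:16 PM.

1:16 PM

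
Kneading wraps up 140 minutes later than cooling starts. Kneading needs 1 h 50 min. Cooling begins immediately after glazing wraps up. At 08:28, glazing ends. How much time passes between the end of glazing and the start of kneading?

Cooling starts at 08:28.
Kneading ends at 08:28 + 140 min = 10:48.
Kneading starts at 10:48 − 110 min = 08:58.
From 08:28 to 08:58 is 30 minutes.

30 minutes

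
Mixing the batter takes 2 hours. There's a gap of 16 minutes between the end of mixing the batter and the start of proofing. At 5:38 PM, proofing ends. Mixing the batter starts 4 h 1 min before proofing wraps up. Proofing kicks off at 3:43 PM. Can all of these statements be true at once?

Mixing the batter starts at 5:38 PM − 241 min = 1:37 PM.
Mixing the batter ends at 1:37 PM + 120 min = 3:37 PM.
Proofing starts at 3:37 PM + 16 min = 3:53 PM.
But proofing is also said to start at 3:43 PM — a 10-minute conflict.

No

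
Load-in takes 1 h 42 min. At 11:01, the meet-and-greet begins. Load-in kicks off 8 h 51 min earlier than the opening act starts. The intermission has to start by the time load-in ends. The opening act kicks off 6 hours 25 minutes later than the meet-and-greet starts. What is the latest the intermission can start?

The opening act starts at 11:01 + 385 min = 17:26.
Load-in starts at 17:26 − 531 min = 08:35.
Load-in ends at 08:35 + 102 min = 10:17.
The intermission is bounded by load-in, so the latest it can start is 10:17.

10:17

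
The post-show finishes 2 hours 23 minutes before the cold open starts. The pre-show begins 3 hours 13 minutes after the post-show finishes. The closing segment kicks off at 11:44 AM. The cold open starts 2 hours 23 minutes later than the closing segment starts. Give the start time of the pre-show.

2:57 PM

The cold open starts at 11:44 AM + 143 min = 2:07 PM.
The post-show ends at 2:07 PM − 143 min = 11:44 AM.
The pre-show starts at 11:44 AM + 193 min = 2:57 PM.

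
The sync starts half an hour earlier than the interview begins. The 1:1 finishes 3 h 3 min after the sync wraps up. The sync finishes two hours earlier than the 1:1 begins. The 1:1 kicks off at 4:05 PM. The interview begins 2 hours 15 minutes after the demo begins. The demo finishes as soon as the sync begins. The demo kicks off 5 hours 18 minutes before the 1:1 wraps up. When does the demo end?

1:35 PM

The sync ends at 4:05 PM − 120 min = 2:05 PM.
The 1:1 ends at 2:05 PM + 183 min = 5:08 PM.
The demo starts at 5:08 PM − 318 min = 11:50 AM.
The interview starts at 11:50 AM + 135 min = 2:05 PM.
The sync starts at 2:05 PM − 30 min = 1:35 PM.
So the demo ends at 1:35 PM.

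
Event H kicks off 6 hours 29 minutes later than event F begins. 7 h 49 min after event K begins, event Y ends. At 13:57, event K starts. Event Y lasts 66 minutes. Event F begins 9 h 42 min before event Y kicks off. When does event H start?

17:27

Event Y ends at 13:57 + 469 min = 21:46.
Event Y starts at 21:46 − 66 min = 20:40.
Event F starts at 20:40 − 582 min = 10:58.
Event H starts at 10:58 + 389 min = 17:27.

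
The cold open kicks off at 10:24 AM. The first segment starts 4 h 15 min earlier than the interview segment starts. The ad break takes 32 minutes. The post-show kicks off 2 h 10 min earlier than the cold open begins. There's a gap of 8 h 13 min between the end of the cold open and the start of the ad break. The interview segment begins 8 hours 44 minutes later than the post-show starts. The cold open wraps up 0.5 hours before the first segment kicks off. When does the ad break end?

8:58 PM

The post-show starts at 10:24 AM − 130 min = 8:14 AM.
The interview segment starts at 8:14 AM + 524 min = 4:58 PM.
The first segment starts at 4:58 PM − 255 min = 12:43 PM.
The cold open ends at 12:43 PM − 30 min = 12:13 PM.
The ad break starts at 12:13 PM + 493 min = 8:26 PM.
The ad break ends at 8:26 PM + 32 min = 8:58 PM.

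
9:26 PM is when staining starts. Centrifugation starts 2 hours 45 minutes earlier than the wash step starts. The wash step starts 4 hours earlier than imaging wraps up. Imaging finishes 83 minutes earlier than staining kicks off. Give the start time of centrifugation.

Imaging ends at 9:26 PM − 83 min = 8:03 PM.
The wash step starts at 8:03 PM − 240 min = 4:03 PM.
Centrifugation starts at 4:03 PM − 165 min = 1:18 PM.

1:18 PM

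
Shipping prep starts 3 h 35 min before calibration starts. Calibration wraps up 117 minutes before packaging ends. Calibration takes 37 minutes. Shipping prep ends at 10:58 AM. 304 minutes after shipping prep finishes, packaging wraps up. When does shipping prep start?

Packaging ends at 10:58 AM + 304 min = 4:02 PM.
Calibration ends at 4:02 PM − 117 min = 2:05 PM.
Calibration starts at 2:05 PM − 37 min = 1:28 PM.
Shipping prep starts at 1:28 PM − 215 min = 9:53 AM.

9:53 AM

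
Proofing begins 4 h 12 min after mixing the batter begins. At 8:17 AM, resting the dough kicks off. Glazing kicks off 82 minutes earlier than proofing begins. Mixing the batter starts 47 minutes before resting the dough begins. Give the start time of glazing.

10:20 AM

Mixing the batter starts at 8:17 AM − 47 min = 7:30 AM.
Proofing starts at 7:30 AM + 252 min = 11:42 AM.
Glazing starts at 11:42 AM − 82 min = 10:20 AM.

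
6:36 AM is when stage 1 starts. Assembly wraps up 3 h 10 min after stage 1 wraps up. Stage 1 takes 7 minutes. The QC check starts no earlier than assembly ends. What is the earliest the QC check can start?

9:53 AM

Stage 1 ends at 6:36 AM + 7 min = 6:43 AM.
Assembly ends at 6:43 AM + 190 min = 9:53 AM.
The QC check is bounded by assembly, so the earliest it can start is 9:53 AM.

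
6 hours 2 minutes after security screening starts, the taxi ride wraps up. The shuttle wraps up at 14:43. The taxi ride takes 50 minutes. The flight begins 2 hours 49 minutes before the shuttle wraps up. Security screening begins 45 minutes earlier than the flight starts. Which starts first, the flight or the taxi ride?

the flight

The flight starts at 14:43 − 169 min = 11:54.
Security screening starts at 11:54 − 45 min = 11:09.
The taxi ride ends at 11:09 + 362 min = 17:11.
The taxi ride starts at 17:11 − 50 min = 16:21.
The flight starts at 11:54 and the taxi ride starts at 16:21, so the flight is first.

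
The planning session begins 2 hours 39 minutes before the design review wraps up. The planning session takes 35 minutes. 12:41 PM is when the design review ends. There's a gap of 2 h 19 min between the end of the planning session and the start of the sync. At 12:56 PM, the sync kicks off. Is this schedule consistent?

Yes

The planning session starts at 12:41 PM − 159 min = 10:02 AM.
The planning session ends at 10:02 AM + 35 min = 10:37 AM.
The sync starts at 10:37 AM + 139 min = 12:56 PM.
That matches the stated 12:56 PM, so the schedule is consistent.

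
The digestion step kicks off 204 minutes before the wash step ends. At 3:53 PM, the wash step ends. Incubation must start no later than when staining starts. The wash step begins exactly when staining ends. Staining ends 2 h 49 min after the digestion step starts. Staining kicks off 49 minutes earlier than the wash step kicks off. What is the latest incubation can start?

The digestion step starts at 3:53 PM − 204 min = 12:29 PM.
Staining ends at 12:29 PM + 169 min = 3:18 PM.
So the wash step starts at 3:18 PM.
Staining starts at 3:18 PM − 49 min = 2:29 PM.
Incubation is bounded by staining, so the latest it can start is 2:29 PM.

2:29 PM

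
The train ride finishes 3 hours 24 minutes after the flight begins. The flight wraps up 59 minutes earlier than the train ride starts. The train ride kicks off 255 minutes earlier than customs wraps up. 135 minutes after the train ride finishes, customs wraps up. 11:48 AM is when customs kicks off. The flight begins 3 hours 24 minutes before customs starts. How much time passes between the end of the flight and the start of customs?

179 minutes

The flight starts at 11:48 AM − 204 min = 8:24 AM.
The train ride ends at 8:24 AM + 204 min = 11:48 AM.
Customs ends at 11:48 AM + 135 min = 2:03 PM.
The train ride starts at 2:03 PM − 255 min = 9:48 AM.
The flight ends at 9:48 AM − 59 min = 8:49 AM.
From 8:49 AM to 11:48 AM is 179 minutes.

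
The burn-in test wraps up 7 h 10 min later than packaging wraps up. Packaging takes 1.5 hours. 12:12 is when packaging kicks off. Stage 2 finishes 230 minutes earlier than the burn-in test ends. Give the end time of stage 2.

17:02

Packaging ends at 12:12 + 90 min = 13:42.
The burn-in test ends at 13:42 + 430 min = 20:52.
Stage 2 ends at 20:52 − 230 min = 17:02.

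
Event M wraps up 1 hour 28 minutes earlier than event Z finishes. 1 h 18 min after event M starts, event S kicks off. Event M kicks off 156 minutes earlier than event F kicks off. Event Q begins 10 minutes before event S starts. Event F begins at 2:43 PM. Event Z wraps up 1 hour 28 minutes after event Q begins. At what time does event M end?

Event M starts at 2:43 PM − 156 min = 12:07 PM.
Event S starts at 12:07 PM + 78 min = 1:25 PM.
Event Q starts at 1:25 PM − 10 min = 1:15 PM.
Event Z ends at 1:15 PM + 88 min = 2:43 PM.
Event M ends at 2:43 PM − 88 min = 1:15 PM.

1:15 PM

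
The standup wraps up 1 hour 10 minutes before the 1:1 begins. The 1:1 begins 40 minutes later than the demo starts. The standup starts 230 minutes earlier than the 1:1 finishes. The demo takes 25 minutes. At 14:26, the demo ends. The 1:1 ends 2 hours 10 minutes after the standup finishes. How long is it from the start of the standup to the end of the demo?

2 h 35 min

The demo starts at 14:26 − 25 min = 14:01.
The 1:1 starts at 14:01 + 40 min = 14:41.
The standup ends at 14:41 − 70 min = 13:31.
The 1:1 ends at 13:31 + 130 min = 15:41.
The standup starts at 15:41 − 230 min = 11:51.
From 11:51 to 14:26 is 2 h 35 min.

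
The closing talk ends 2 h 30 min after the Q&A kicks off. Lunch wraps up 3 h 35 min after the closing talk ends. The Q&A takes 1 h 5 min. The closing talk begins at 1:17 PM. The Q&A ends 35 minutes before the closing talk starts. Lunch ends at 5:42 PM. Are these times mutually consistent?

Yes

The Q&A ends at 1:17 PM − 35 min = 12:42 PM.
The Q&A starts at 12:42 PM − 65 min = 11:37 AM.
The closing talk ends at 11:37 AM + 150 min = 2:07 PM.
Lunch ends at 2:07 PM + 215 min = 5:42 PM.
That matches the stated 5:42 PM, so the schedule is consistent.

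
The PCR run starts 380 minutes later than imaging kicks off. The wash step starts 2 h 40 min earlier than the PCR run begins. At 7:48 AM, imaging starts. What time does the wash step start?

The PCR run starts at 7:48 AM + 380 min = 2:08 PM.
The wash step starts at 2:08 PM − 160 min = 11:28 AM.

11:28 AM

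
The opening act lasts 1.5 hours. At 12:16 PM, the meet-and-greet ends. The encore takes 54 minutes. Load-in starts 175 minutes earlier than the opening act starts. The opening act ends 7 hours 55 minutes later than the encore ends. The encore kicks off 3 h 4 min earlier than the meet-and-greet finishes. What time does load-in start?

The encore starts at 12:16 PM − 184 min = 9:12 AM.
The encore ends at 9:12 AM + 54 min = 10:06 AM.
The opening act ends at 10:06 AM + 475 min = 6:01 PM.
The opening act starts at 6:01 PM − 90 min = 4:31 PM.
Load-in starts at 4:31 PM − 175 min = 1:36 PM.

1:36 PM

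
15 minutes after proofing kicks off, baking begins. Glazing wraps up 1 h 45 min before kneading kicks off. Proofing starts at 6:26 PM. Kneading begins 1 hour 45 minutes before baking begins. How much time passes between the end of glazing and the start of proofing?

3 hours 15 minutes

Baking starts at 6:26 PM + 15 min = 6:41 PM.
Kneading starts at 6:41 PM − 105 min = 4:56 PM.
Glazing ends at 4:56 PM − 105 min = 3:11 PM.
From 3:11 PM to 6:26 PM is 3 hours 15 minutes.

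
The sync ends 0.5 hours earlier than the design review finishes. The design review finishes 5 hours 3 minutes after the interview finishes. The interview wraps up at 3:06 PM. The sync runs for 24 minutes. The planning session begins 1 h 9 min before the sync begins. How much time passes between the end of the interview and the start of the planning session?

3 hours

The design review ends at 3:06 PM + 303 min = 8:09 PM.
The sync ends at 8:09 PM − 30 min = 7:39 PM.
The sync starts at 7:39 PM − 24 min = 7:15 PM.
The planning session starts at 7:15 PM − 69 min = 6:06 PM.
From 3:06 PM to 6:06 PM is 3 hours.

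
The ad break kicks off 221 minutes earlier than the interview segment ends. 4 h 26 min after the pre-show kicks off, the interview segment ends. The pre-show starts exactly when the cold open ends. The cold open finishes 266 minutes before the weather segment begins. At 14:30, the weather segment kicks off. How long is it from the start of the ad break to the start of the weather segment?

3 hours 41 minutes

The cold open ends at 14:30 − 266 min = 10:04.
So the pre-show starts at 10:04.
The interview segment ends at 10:04 + 266 min = 14:30.
The ad break starts at 14:30 − 221 min = 10:49.
From 10:49 to 14:30 is 3 hours 41 minutes.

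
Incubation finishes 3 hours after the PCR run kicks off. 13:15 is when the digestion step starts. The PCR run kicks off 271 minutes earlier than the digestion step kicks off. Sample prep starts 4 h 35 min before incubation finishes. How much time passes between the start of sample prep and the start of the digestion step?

The PCR run starts at 13:15 − 271 min = 08:44.
Incubation ends at 08:44 + 180 min = 11:44.
Sample prep starts at 11:44 − 275 min = 07:09.
From 07:09 to 13:15 is 366 minutes.

366 minutes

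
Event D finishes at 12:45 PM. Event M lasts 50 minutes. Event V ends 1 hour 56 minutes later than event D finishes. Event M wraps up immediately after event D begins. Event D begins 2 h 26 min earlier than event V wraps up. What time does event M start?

11:25 AM

Event V ends at 12:45 PM + 116 min = 2:41 PM.
Event D starts at 2:41 PM − 146 min = 12:15 PM.
So event M ends at 12:15 PM.
Event M starts at 12:15 PM − 50 min = 11:25 AM.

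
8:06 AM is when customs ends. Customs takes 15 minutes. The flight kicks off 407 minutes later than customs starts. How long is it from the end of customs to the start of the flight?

Customs starts at 8:06 AM − 15 min = 7:51 AM.
The flight starts at 7:51 AM + 407 min = 2:38 PM.
From 8:06 AM to 2:38 PM is 6 h 32 min.

6 h 32 min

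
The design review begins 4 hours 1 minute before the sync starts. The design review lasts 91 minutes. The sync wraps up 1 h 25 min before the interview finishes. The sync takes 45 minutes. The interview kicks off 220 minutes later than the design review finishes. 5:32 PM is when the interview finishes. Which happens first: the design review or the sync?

The sync ends at 5:32 PM − 85 min = 4:07 PM.
The sync starts at 4:07 PM − 45 min = 3:22 PM.
The design review starts at 3:22 PM − 241 min = 11:21 AM.
The design review starts at 11:21 AM and the sync starts at 3:22 PM, so the design review is first.

the design review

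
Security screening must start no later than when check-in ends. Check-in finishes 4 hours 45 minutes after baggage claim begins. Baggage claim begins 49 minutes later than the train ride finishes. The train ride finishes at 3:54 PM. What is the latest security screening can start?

Baggage claim starts at 3:54 PM + 49 min = 4:43 PM.
Check-in ends at 4:43 PM + 285 min = 9:28 PM.
Security screening is bounded by check-in, so the latest it can start is 9:28 PM.

9:28 PM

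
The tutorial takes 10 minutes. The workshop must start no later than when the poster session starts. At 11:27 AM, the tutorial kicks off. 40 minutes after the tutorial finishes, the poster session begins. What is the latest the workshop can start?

The tutorial ends at 11:27 AM + 10 min = 11:37 AM.
The poster session starts at 11:37 AM + 40 min = 12:17 PM.
The workshop is bounded by the poster session, so the latest it can start is 12:17 PM.

12:17 PM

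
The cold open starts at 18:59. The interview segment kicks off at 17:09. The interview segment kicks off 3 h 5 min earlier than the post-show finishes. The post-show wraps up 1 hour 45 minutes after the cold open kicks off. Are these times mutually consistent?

The post-show ends at 18:59 + 105 min = 20:44.
The interview segment starts at 20:44 − 185 min = 17:39.
But the interview segment is also said to start at 17:09 — a 30-minute conflict.

No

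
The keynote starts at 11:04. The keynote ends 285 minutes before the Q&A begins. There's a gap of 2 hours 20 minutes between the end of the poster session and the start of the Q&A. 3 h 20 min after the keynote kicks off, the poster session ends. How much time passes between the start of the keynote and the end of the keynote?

The poster session ends at 11:04 + 200 min = 14:24.
The Q&A starts at 14:24 + 140 min = 16:44.
The keynote ends at 16:44 − 285 min = 11:59.
From 11:04 to 11:59 is 55 minutes.

55 minutes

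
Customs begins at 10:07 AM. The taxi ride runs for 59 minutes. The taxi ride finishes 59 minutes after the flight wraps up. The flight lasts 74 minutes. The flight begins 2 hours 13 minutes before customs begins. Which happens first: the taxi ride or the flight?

The flight starts at 10:07 AM − 133 min = 7:54 AM.
The flight ends at 7:54 AM + 74 min = 9:08 AM.
The taxi ride ends at 9:08 AM + 59 min = 10:07 AM.
The taxi ride starts at 10:07 AM − 59 min = 9:08 AM.
The taxi ride starts at 9:08 AM and the flight starts at 7:54 AM, so the flight is first.

the flight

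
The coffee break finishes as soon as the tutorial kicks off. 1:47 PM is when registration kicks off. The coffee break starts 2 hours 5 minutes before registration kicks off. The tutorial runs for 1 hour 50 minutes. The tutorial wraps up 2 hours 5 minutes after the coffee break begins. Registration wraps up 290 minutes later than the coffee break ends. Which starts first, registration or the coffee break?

The coffee break starts at 1:47 PM − 125 min = 11:42 AM.
Registration starts at 1:47 PM and the coffee break starts at 11:42 AM, so the coffee break is first.

the coffee break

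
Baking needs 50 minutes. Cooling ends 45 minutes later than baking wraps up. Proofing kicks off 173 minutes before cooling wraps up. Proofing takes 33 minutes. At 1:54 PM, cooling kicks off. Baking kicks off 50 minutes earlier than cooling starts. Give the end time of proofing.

Baking starts at 1:54 PM − 50 min = 1:04 PM.
Baking ends at 1:04 PM + 50 min = 1:54 PM.
Cooling ends at 1:54 PM + 45 min = 2:39 PM.
Proofing starts at 2:39 PM − 173 min = 11:46 AM.
Proofing ends at 11:46 AM + 33 min = 12:19 PM.

12:19 PM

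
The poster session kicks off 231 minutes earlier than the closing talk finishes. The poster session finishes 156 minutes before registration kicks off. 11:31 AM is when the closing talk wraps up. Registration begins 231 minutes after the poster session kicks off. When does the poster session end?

The poster session starts at 11:31 AM − 231 min = 7:40 AM.
Registration starts at 7:40 AM + 231 min = 11:31 AM.
The poster session ends at 11:31 AM − 156 min = 8:55 AM.

8:55 AM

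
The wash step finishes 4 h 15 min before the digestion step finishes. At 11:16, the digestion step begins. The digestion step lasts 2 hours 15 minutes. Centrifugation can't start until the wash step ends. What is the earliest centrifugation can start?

The digestion step ends at 11:16 + 135 min = 13:31.
The wash step ends at 13:31 − 255 min = 09:16.
Centrifugation is bounded by the wash step, so the earliest it can start is 09:16.

09:16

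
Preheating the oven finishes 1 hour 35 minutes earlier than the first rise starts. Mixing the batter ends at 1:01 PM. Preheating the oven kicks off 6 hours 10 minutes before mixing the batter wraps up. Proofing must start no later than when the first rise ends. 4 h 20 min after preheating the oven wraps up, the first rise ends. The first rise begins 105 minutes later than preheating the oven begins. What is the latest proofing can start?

11:21 AM

Preheating the oven starts at 1:01 PM − 370 min = 6:51 AM.
The first rise starts at 6:51 AM + 105 min = 8:36 AM.
Preheating the oven ends at 8:36 AM − 95 min = 7:01 AM.
The first rise ends at 7:01 AM + 260 min = 11:21 AM.
Proofing is bounded by the first rise, so the latest it can start is 11:21 AM.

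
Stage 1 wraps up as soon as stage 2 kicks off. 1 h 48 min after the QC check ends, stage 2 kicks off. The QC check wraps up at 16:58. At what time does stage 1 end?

18:46

Stage 2 starts at 16:58 + 108 min = 18:46.
So stage 1 ends at 18:46.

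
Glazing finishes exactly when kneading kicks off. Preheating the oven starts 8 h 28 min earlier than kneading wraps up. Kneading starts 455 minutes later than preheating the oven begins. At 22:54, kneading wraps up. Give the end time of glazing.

Preheating the oven starts at 22:54 − 508 min = 14:26.
Kneading starts at 14:26 + 455 min = 22:01.
So glazing ends at 22:01.

22:01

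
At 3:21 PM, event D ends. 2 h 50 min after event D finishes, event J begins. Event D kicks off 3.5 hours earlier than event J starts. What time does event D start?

Event J starts at 3:21 PM + 170 min = 6:11 PM.
Event D starts at 6:11 PM − 210 min = 2:41 PM.

2:41 PM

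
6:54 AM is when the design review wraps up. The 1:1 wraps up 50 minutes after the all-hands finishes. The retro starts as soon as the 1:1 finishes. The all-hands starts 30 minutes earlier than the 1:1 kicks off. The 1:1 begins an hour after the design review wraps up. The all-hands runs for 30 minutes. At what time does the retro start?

The 1:1 starts at 6:54 AM + 60 min = 7:54 AM.
The all-hands starts at 7:54 AM − 30 min = 7:24 AM.
The all-hands ends at 7:24 AM + 30 min = 7:54 AM.
The 1:1 ends at 7:54 AM + 50 min = 8:44 AM.
So the retro starts at 8:44 AM.

8:44 AM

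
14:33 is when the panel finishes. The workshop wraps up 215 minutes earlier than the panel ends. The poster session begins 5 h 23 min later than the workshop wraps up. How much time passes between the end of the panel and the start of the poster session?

The workshop ends at 14:33 − 215 min = 10:58.
The poster session starts at 10:58 + 323 min = 16:21.
From 14:33 to 16:21 is 1 h 48 min.

1 h 48 min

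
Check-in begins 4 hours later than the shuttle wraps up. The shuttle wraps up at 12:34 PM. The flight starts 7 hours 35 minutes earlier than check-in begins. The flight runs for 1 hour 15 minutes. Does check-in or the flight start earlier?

Check-in starts at 12:34 PM + 240 min = 4:34 PM.
The flight starts at 4:34 PM − 455 min = 8:59 AM.
Check-in starts at 4:34 PM and the flight starts at 8:59 AM, so the flight is first.

the flight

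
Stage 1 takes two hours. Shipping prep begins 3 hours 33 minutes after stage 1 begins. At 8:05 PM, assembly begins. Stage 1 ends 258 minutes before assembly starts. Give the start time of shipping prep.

5:20 PM

Stage 1 ends at 8:05 PM − 258 min = 3:47 PM.
Stage 1 starts at 3:47 PM − 120 min = 1:47 PM.
Shipping prep starts at 1:47 PM + 213 min = 5:20 PM.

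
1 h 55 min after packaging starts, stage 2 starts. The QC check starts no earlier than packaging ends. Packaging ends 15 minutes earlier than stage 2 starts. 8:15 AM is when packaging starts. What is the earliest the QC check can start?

Stage 2 starts at 8:15 AM + 115 min = 10:10 AM.
Packaging ends at 10:10 AM − 15 min = 9:55 AM.
The QC check is bounded by packaging, so the earliest it can start is 9:55 AM.

9:55 AM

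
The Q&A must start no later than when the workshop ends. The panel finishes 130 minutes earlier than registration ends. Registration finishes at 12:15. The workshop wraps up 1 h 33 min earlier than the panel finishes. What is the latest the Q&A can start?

08:32

The panel ends at 12:15 − 130 min = 10:05.
The workshop ends at 10:05 − 93 min = 08:32.
The Q&A is bounded by the workshop, so the latest it can start is 08:32.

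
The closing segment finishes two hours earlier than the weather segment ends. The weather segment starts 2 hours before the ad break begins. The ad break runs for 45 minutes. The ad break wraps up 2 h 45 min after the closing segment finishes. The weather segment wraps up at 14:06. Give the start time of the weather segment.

12:06

The closing segment ends at 14:06 − 120 min = 12:06.
The ad break ends at 12:06 + 165 min = 14:51.
The ad break starts at 14:51 − 45 min = 14:06.
The weather segment starts at 14:06 − 120 min = 12:06.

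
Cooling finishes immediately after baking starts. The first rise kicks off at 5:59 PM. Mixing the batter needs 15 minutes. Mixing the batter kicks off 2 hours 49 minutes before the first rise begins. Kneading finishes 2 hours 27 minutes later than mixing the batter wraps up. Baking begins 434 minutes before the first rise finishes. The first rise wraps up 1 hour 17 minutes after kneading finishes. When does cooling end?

11:55 AM

Mixing the batter starts at 5:59 PM − 169 min = 3:10 PM.
Mixing the batter ends at 3:10 PM + 15 min = 3:25 PM.
Kneading ends at 3:25 PM + 147 min = 5:52 PM.
The first rise ends at 5:52 PM + 77 min = 7:09 PM.
Baking starts at 7:09 PM − 434 min = 11:55 AM.
So cooling ends at 11:55 AM.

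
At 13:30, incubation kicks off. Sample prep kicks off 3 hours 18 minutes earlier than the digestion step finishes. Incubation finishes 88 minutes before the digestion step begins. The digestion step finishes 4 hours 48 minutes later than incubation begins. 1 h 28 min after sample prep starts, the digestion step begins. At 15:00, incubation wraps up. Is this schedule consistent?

Yes

The digestion step ends at 13:30 + 288 min = 18:18.
Sample prep starts at 18:18 − 198 min = 15:00.
The digestion step starts at 15:00 + 88 min = 16:28.
Incubation ends at 16:28 − 88 min = 15:00.
That matches the stated 15:00, so the schedule is consistent.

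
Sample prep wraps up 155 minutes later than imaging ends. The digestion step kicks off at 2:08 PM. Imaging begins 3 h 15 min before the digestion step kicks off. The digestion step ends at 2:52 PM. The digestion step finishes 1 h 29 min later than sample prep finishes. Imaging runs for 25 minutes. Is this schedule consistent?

No

Imaging starts at 2:08 PM − 195 min = 10:53 AM.
Imaging ends at 10:53 AM + 25 min = 11:18 AM.
Sample prep ends at 11:18 AM + 155 min = 1:53 PM.
The digestion step ends at 1:53 PM + 89 min = 3:22 PM.
But the digestion step is also said to end at 2:52 PM — a 30-minute conflict.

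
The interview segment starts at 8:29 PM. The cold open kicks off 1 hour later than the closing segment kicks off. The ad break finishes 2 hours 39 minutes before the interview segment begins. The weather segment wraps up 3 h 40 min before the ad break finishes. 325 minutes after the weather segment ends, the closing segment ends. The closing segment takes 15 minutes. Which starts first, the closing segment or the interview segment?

the closing segment

The ad break ends at 8:29 PM − 159 min = 5:50 PM.
The weather segment ends at 5:50 PM − 220 min = 2:10 PM.
The closing segment ends at 2:10 PM + 325 min = 7:35 PM.
The closing segment starts at 7:35 PM − 15 min = 7:20 PM.
The closing segment starts at 7:20 PM and the interview segment starts at 8:29 PM, so the closing segment is first.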